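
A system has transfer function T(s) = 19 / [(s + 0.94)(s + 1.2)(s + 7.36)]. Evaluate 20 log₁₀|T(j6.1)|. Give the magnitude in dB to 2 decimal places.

|j6.1 + 0.94| = √(6.1² + 0.94²) = 6.172
|j6.1 + 1.2| = √(6.1² + 1.2²) = 6.217
|j6.1 + 7.36| = √(6.1² + 7.36²) = 9.559
|T(j6.1)| = 19 / (6.172 × 6.217 × 9.559) = 0.0518
20 log₁₀(0.0518) = -25.713 dB

-25.71 dB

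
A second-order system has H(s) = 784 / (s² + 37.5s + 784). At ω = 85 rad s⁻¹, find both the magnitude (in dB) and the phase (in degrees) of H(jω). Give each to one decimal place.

|H| = -19.2 dB, ∠H = -153.7°

|(j85)² + 37.5(j85) + 784| = |-6441 + j3187.5| = 7187
|H(j85)| = 784 / 7187 = 0.10909
20 log₁₀(0.10909) = -19.24 dB
∠[(j85)² + 37.5(j85) + 784] = ∠[-6441 + j3187.5] = 153.67°
∠H(j85) = −153.67° = -153.67°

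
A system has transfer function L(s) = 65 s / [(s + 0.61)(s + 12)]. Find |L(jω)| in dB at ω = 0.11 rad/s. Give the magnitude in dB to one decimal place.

|j0.11| = 0.11
|j0.11 + 0.61| = √(0.11² + 0.61²) = 0.6198
|j0.11 + 12| = √(0.11² + 12²) = 12
|L(j0.11)| = 65 × 0.11 / (0.6198 × 12) = 0.96123
20 log₁₀(0.96123) = -0.34 dB

-0.3 dB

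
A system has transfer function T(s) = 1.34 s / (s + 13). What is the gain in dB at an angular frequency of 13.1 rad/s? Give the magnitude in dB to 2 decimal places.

-0.44 dB

|j13.1| = 13.1
|j13.1 + 13| = √(13.1² + 13²) = 18.46
|T(j13.1)| = 1.34 × 13.1 / 18.46 = 0.95115
20 log₁₀(0.95115) = -0.435 dB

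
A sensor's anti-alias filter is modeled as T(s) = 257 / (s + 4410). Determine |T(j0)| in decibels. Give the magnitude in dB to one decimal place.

T(0) = 257 / 4410 = 0.058277
20 log₁₀(0.058277) = -24.69 dB

-24.7 dB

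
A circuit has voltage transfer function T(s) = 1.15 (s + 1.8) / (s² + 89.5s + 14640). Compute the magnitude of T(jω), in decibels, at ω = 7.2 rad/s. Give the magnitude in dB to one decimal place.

-64.7 dB

|j7.2 + 1.8| = √(7.2² + 1.8²) = 7.422
|(j7.2)² + 89.5(j7.2) + 14640| = |14588 + j644.4| = 1.46e+04
|T(j7.2)| = 1.15 × 7.422 / 1.46e+04 = 0.00058448
20 log₁₀(0.00058448) = -64.66 dB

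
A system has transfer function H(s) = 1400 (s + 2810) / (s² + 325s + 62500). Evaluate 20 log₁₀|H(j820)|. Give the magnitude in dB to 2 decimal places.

15.79 dB

|j820 + 2810| = √(820² + 2810²) = 2927
|(j820)² + 325(j820) + 62500| = |-6.099e+05 + j2.665e+05| = 6.656e+05
|H(j820)| = 1400 × 2927 / 6.656e+05 = 6.1571
20 log₁₀(6.1571) = 15.788 dB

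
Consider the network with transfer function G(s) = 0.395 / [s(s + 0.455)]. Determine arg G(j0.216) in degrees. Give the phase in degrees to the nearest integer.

-115°

∠(j0.216 + 0.455) = arctan(0.216/0.455) = 25.39°
∠(j0.216) = 90.00°
∠G(j0.216) = − (25.39° + 90.00°) = -115.39°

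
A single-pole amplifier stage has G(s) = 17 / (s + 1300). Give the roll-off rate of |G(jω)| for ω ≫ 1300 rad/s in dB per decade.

-20 dB/decade

With 0 zeros and 1 pole, the high-frequency asymptotic slope is 20 × (0 − 1) = -20 dB/decade.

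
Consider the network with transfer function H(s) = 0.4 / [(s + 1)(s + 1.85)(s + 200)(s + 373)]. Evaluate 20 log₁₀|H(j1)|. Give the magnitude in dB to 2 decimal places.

|j1 + 1| = √(1² + 1²) = 1.414
|j1 + 1.85| = √(1² + 1.85²) = 2.103
|j1 + 200| = √(1² + 200²) = 200
|j1 + 373| = √(1² + 373²) = 373
|H(j1)| = 0.4 / (1.414 × 2.103 × 200 × 373) = 1.8029e-06
20 log₁₀(1.8029e-06) = -114.881 dB

-114.88 dB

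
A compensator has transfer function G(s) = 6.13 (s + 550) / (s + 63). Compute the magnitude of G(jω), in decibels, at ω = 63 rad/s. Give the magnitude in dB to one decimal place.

|j63 + 550| = √(63² + 550²) = 553.6
|j63 + 63| = √(63² + 63²) = 89.1
|G(j63)| = 6.13 × 553.6 / 89.1 = 38.089
20 log₁₀(38.089) = 31.62 dB

31.6 dB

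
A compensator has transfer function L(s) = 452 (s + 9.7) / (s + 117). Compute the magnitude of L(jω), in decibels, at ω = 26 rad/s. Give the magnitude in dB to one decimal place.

40.4 dB

|j26 + 9.7| = √(26² + 9.7²) = 27.75
|j26 + 117| = √(26² + 117²) = 119.9
|L(j26)| = 452 × 27.75 / 119.9 = 104.65
20 log₁₀(104.65) = 40.40 dB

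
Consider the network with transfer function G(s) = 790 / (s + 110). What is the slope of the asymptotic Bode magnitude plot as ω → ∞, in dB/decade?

-20 dB/decade

With 0 zeros and 1 pole, the high-frequency asymptotic slope is 20 × (0 − 1) = -20 dB/decade.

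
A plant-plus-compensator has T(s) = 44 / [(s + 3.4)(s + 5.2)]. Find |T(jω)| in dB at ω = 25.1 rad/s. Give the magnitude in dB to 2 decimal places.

|j25.1 + 3.4| = √(25.1² + 3.4²) = 25.33
|j25.1 + 5.2| = √(25.1² + 5.2²) = 25.63
|T(j25.1)| = 44 / (25.33 × 25.63) = 0.067769
20 log₁₀(0.067769) = -23.379 dB

-23.38 dB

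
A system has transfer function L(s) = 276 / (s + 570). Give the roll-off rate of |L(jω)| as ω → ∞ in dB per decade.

With 0 zeros and 1 pole, the high-frequency asymptotic slope is 20 × (0 − 1) = -20 dB/decade.

-20 dB/decade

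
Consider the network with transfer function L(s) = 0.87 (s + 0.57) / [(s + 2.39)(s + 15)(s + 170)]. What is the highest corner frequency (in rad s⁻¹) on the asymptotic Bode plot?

170 rad s⁻¹

Break frequencies occur at each pole and zero magnitude: 0.57 rad s⁻¹, 2.39 rad s⁻¹, 15 rad s⁻¹, 170 rad s⁻¹.
The highest is 170 rad s⁻¹.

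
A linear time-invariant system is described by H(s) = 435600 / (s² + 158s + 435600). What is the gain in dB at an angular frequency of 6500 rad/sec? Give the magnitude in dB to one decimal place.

|(j6500)² + 158(j6500) + 435600| = |-4.1814e+07 + j1.027e+06| = 4.183e+07
|H(j6500)| = 435600 / 4.183e+07 = 0.010414
20 log₁₀(0.010414) = -39.65 dB

-39.6 dB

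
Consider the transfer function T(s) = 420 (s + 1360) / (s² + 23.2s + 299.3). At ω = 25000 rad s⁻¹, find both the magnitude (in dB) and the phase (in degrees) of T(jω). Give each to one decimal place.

|j25000 + 1360| = √(25000² + 1360²) = 2.504e+04
|(j25000)² + 23.2(j25000) + 299.3| = |-6.25e+08 + j5.8e+05| = 6.25e+08
|T(j25000)| = 420 × 2.504e+04 / 6.25e+08 = 0.016825
20 log₁₀(0.016825) = -35.48 dB
∠(j25000 + 1360) = arctan(25000/1360) = 86.89°
∠[(j25000)² + 23.2(j25000) + 299.3] = ∠[-6.25e+08 + j5.8e+05] = 179.95°
∠T(j25000) = 86.89° − 179.95° = -93.06°

|T| = -35.5 dB, ∠T = -93.1°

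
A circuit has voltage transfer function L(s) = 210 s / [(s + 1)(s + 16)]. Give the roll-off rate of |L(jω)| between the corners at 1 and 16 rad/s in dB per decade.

In this band the factors already past their corner are: 1 differentiator zero, pole at 1; net slope = 0 dB/decade.

0 dB/decade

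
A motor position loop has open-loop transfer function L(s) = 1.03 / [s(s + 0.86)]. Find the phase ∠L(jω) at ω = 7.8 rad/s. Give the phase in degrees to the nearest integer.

∠(j7.8 + 0.86) = arctan(7.8/0.86) = 83.71°
∠(j7.8) = 90.00°
∠L(j7.8) = − (83.71° + 90.00°) = -173.71°

-174°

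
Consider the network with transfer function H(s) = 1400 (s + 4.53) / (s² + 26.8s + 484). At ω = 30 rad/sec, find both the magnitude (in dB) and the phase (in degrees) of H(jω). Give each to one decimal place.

|H| = 33.4 dB, ∠H = -35.9°

|j30 + 4.53| = √(30² + 4.53²) = 30.34
|(j30)² + 26.8(j30) + 484| = |-416 + j804| = 905.2
|H(j30)| = 1400 × 30.34 / 905.2 = 46.922
20 log₁₀(46.922) = 33.43 dB
∠(j30 + 4.53) = arctan(30/4.53) = 81.41°
∠[(j30)² + 26.8(j30) + 484] = ∠[-416 + j804] = 117.36°
∠H(j30) = 81.41° − 117.36° = -35.94°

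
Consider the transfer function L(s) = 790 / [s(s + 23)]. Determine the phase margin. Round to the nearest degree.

44°

Gain crossover: |L(jω)| = 1 at ω ≈ 23.8 rad s⁻¹.
∠L(j23.8) = −90° − arctan(23.8/23) ≈ -136.03°
PM = 180° + (-136.03°) = 43.97°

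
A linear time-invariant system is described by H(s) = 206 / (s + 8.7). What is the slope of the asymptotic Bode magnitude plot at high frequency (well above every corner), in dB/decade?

With 0 zeros and 1 pole, the high-frequency asymptotic slope is 20 × (0 − 1) = -20 dB/decade.

-20 dB/decade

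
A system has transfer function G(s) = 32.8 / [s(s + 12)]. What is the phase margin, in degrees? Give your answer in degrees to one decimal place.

77.5°

Gain crossover: |G(jω)| = 1 at ω ≈ 2.67 rad s⁻¹.
∠G(j2.67) = −90° − arctan(2.67/12) ≈ -102.54°
PM = 180° + (-102.54°) = 77.46°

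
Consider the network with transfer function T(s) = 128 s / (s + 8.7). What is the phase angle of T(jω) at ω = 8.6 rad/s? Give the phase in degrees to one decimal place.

45.3°

∠(j8.6) = 90.00°
∠(j8.6 + 8.7) = arctan(8.6/8.7) = 44.67°
∠T(j8.6) = 90.00° − 44.67° = 45.33°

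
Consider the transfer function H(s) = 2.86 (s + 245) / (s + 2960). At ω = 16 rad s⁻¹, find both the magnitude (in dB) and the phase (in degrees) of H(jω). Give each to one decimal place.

|H| = -12.5 dB, ∠H = 3.4°

|j16 + 245| = √(16² + 245²) = 245.5
|j16 + 2960| = √(16² + 2960²) = 2960
|H(j16)| = 2.86 × 245.5 / 2960 = 0.23722
20 log₁₀(0.23722) = -12.50 dB
∠(j16 + 245) = arctan(16/245) = 3.74°
∠(j16 + 2960) = arctan(16/2960) = 0.31°
∠H(j16) = 3.74° − 0.31° = 3.43°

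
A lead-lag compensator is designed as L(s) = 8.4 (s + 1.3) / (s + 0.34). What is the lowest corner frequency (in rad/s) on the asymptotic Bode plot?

0.34 rad/s

Break frequencies occur at each pole and zero magnitude: 0.34 rad/s, 1.3 rad/s.
The lowest is 0.34 rad/s.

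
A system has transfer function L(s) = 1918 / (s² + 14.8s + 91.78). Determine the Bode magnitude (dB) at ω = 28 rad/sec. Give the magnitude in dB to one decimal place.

|(j28)² + 14.8(j28) + 91.78| = |-692.22 + j414.4| = 806.8
|L(j28)| = 1918 / 806.8 = 2.3773
20 log₁₀(2.3773) = 7.52 dB

7.5 dB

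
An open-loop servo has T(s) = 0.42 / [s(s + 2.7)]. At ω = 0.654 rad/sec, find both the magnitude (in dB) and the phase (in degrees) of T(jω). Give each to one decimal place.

|j0.654 + 2.7| = √(0.654² + 2.7²) = 2.778
|j0.654| = 0.654
|T(j0.654)| = 0.42 / (2.778 × 0.654) = 0.23117
20 log₁₀(0.23117) = -12.72 dB
∠(j0.654 + 2.7) = arctan(0.654/2.7) = 13.62°
∠(j0.654) = 90.00°
∠T(j0.654) = − (13.62° + 90.00°) = -103.62°

|T| = -12.7 dB, ∠T = -103.6°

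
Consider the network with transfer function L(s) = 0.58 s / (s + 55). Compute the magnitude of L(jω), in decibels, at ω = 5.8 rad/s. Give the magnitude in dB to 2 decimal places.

|j5.8| = 5.8
|j5.8 + 55| = √(5.8² + 55²) = 55.3
|L(j5.8)| = 0.58 × 5.8 / 55.3 = 0.060826
20 log₁₀(0.060826) = -24.318 dB

-24.32 dB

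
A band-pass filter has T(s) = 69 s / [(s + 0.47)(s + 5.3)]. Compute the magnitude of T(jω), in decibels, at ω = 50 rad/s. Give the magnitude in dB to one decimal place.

|j50| = 50
|j50 + 0.47| = √(50² + 0.47²) = 50
|j50 + 5.3| = √(50² + 5.3²) = 50.28
|T(j50)| = 69 × 50 / (50 × 50.28) = 1.3723
20 log₁₀(1.3723) = 2.75 dB

2.7 dB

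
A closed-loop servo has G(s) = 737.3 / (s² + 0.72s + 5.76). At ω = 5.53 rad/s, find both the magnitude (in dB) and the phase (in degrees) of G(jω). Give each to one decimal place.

|(j5.53)² + 0.72(j5.53) + 5.76| = |-24.821 + j3.9816| = 25.14
|G(j5.53)| = 737.3 / 25.14 = 29.33
20 log₁₀(29.33) = 29.35 dB
∠[(j5.53)² + 0.72(j5.53) + 5.76] = ∠[-24.821 + j3.9816] = 170.89°
∠G(j5.53) = −170.89° = -170.89°

|G| = 29.3 dB, ∠G = -170.9 deg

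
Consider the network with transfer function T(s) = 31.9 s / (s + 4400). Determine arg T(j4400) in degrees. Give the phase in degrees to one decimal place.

∠(j4400) = 90.00°
∠(j4400 + 4400) = arctan(4400/4400) = 45.00°
∠T(j4400) = 90.00° − 45.00° = 45.00°

45.0 deg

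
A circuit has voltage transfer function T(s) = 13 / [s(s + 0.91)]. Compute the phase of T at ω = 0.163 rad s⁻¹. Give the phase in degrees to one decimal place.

∠(j0.163 + 0.91) = arctan(0.163/0.91) = 10.16°
∠(j0.163) = 90.00°
∠T(j0.163) = − (10.16° + 90.00°) = -100.16°

-100.2°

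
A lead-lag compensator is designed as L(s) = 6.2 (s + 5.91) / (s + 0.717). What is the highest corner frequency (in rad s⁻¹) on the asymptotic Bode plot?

Break frequencies occur at each pole and zero magnitude: 0.717 rad s⁻¹, 5.91 rad s⁻¹.
The highest is 5.91 rad s⁻¹.

5.91 rad s⁻¹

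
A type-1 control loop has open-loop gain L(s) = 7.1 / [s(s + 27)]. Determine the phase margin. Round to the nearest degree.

Gain crossover: |L(jω)| = 1 at ω ≈ 0.263 rad/s.
∠L(j0.263) = −90° − arctan(0.263/27) ≈ -90.56°
PM = 180° + (-90.56°) = 89.44°

89°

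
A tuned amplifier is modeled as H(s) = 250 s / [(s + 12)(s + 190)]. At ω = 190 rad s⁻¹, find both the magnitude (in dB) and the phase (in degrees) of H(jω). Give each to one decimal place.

|H| = -0.6 dB, ∠H = -41.4 deg

|j190| = 190
|j190 + 12| = √(190² + 12²) = 190.4
|j190 + 190| = √(190² + 190²) = 268.7
|H(j190)| = 250 × 190 / (190.4 × 268.7) = 0.92855
20 log₁₀(0.92855) = -0.64 dB
∠(j190) = 90.00°
∠(j190 + 12) = arctan(190/12) = 86.39°
∠(j190 + 190) = arctan(190/190) = 45.00°
∠H(j190) = 90.00° − (86.39° + 45.00°) = -41.39°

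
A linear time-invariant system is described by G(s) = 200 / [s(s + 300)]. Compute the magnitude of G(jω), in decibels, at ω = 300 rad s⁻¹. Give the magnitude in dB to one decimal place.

-56.1 dB

|j300 + 300| = √(300² + 300²) = 424.3
|j300| = 300
|G(j300)| = 200 / (424.3 × 300) = 0.0015713
20 log₁₀(0.0015713) = -56.07 dB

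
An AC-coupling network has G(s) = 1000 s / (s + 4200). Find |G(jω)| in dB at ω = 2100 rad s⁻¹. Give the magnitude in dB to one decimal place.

|j2100| = 2100
|j2100 + 4200| = √(2100² + 4200²) = 4696
|G(j2100)| = 1000 × 2100 / 4696 = 447.21
20 log₁₀(447.21) = 53.01 dB

53.0 dB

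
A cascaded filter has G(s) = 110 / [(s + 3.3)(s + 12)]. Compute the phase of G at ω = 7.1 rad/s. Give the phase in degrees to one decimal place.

-95.7°

∠(j7.1 + 3.3) = arctan(7.1/3.3) = 65.07°
∠(j7.1 + 12) = arctan(7.1/12) = 30.61°
∠G(j7.1) = − (65.07° + 30.61°) = -95.68°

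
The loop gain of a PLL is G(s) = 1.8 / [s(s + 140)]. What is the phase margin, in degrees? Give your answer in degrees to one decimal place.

Gain crossover: |G(jω)| = 1 at ω ≈ 0.0129 rad/s.
∠G(j0.0129) = −90° − arctan(0.0129/140) ≈ -90.01°
PM = 180° + (-90.01°) = 89.99°

90.0°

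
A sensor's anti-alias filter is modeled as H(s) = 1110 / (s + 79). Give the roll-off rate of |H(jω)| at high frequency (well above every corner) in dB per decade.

-20 dB/decade

With 0 zeros and 1 pole, the high-frequency asymptotic slope is 20 × (0 − 1) = -20 dB/decade.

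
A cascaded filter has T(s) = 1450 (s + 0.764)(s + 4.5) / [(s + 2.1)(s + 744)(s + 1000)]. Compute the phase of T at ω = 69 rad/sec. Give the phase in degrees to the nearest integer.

78°

∠(j69 + 0.764) = arctan(69/0.764) = 89.37°
∠(j69 + 4.5) = arctan(69/4.5) = 86.27°
∠(j69 + 2.1) = arctan(69/2.1) = 88.26°
∠(j69 + 744) = arctan(69/744) = 5.30°
∠(j69 + 1000) = arctan(69/1000) = 3.95°
∠T(j69) = 89.37° + 86.27° − (88.26° + 5.30° + 3.95°) = 78.13°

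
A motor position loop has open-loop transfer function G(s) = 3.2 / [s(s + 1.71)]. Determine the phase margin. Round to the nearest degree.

Gain crossover: |G(jω)| = 1 at ω ≈ 1.43 rad/s.
∠G(j1.43) = −90° − arctan(1.43/1.71) ≈ -129.98°
PM = 180° + (-129.98°) = 50.02°

50°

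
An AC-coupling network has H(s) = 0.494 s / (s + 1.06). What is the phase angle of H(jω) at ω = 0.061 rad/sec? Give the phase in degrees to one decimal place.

∠(j0.061) = 90.00°
∠(j0.061 + 1.06) = arctan(0.061/1.06) = 3.29°
∠H(j0.061) = 90.00° − 3.29° = 86.71°

86.7°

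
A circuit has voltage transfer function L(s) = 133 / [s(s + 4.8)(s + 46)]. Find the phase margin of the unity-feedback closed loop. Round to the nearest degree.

Gain crossover: |L(jω)| = 1 at ω ≈ 0.598 rad/s.
∠L(j0.598) = −90° − arctan(0.598/4.8) − arctan(0.598/46) ≈ -97.84°
PM = 180° + (-97.84°) = 82.16°

82 deg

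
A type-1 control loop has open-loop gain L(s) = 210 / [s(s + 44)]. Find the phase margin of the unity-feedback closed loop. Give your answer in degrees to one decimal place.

Gain crossover: |L(jω)| = 1 at ω ≈ 4.75 rad/sec.
∠L(j4.75) = −90° − arctan(4.75/44) ≈ -96.16°
PM = 180° + (-96.16°) = 83.84°

83.8 deg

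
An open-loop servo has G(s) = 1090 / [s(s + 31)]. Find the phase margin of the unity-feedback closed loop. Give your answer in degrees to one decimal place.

49.3°

Gain crossover: |G(jω)| = 1 at ω ≈ 26.7 rad s⁻¹.
∠G(j26.7) = −90° − arctan(26.7/31) ≈ -130.69°
PM = 180° + (-130.69°) = 49.31°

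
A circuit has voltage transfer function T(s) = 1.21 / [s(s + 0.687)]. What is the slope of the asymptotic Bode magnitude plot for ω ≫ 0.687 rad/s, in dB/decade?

With 0 zeros and 2 poles, the high-frequency asymptotic slope is 20 × (0 − 2) = -40 dB/decade.

-40 dB/decade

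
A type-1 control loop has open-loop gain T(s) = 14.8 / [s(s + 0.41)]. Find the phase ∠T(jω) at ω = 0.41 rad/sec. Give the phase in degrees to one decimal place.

-135.0 deg

∠(j0.41 + 0.41) = arctan(0.41/0.41) = 45.00°
∠(j0.41) = 90.00°
∠T(j0.41) = − (45.00° + 90.00°) = -135.00°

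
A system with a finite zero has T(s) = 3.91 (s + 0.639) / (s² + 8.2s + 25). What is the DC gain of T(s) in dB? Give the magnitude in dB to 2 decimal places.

-20.01 dB

T(0) = 3.91 × 0.639 / 25 = 0.09994
20 log₁₀(0.09994) = -20.005 dB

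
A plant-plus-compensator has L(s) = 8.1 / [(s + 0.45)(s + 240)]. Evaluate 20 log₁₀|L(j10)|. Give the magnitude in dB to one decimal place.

|j10 + 0.45| = √(10² + 0.45²) = 10.01
|j10 + 240| = √(10² + 240²) = 240.2
|L(j10)| = 8.1 / (10.01 × 240.2) = 0.0033687
20 log₁₀(0.0033687) = -49.45 dB

-49.5 dB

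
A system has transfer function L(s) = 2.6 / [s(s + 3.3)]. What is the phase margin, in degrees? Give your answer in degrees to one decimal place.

Gain crossover: |L(jω)| = 1 at ω ≈ 0.767 rad/s.
∠L(j0.767) = −90° − arctan(0.767/3.3) ≈ -103.09°
PM = 180° + (-103.09°) = 76.91°

76.9°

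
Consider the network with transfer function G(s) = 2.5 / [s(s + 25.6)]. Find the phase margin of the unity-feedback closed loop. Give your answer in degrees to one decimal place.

89.8 deg

Gain crossover: |G(jω)| = 1 at ω ≈ 0.0977 rad/s.
∠G(j0.0977) = −90° − arctan(0.0977/25.6) ≈ -90.22°
PM = 180° + (-90.22°) = 89.78°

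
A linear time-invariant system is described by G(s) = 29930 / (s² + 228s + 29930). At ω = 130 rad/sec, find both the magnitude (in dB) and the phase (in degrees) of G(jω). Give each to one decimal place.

|(j130)² + 228(j130) + 29930| = |13030 + j29640| = 3.238e+04
|G(j130)| = 29930 / 3.238e+04 = 0.9244
20 log₁₀(0.9244) = -0.68 dB
∠[(j130)² + 228(j130) + 29930] = ∠[13030 + j29640] = 66.27°
∠G(j130) = −66.27° = -66.27°

|G| = -0.7 dB, ∠G = -66.3 deg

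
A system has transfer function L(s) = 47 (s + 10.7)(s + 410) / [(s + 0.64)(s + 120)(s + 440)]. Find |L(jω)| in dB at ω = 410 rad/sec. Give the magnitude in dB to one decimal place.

|j410 + 10.7| = √(410² + 10.7²) = 410.1
|j410 + 410| = √(410² + 410²) = 579.8
|j410 + 0.64| = √(410² + 0.64²) = 410
|j410 + 120| = √(410² + 120²) = 427.2
|j410 + 440| = √(410² + 440²) = 601.4
|L(j410)| = 47 × 410.1 × 579.8 / (410 × 427.2 × 601.4) = 0.10611
20 log₁₀(0.10611) = -19.49 dB

-19.5 dB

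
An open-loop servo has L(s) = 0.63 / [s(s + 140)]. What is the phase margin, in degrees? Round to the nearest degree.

90°

Gain crossover: |L(jω)| = 1 at ω ≈ 0.0045 rad s⁻¹.
∠L(j0.0045) = −90° − arctan(0.0045/140) ≈ -90.00°
PM = 180° + (-90.00°) = 90.00°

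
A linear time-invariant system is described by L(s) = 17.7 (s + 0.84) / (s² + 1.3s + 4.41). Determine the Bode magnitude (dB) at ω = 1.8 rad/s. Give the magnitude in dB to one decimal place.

|j1.8 + 0.84| = √(1.8² + 0.84²) = 1.986
|(j1.8)² + 1.3(j1.8) + 4.41| = |1.17 + j2.34| = 2.616
|L(j1.8)| = 17.7 × 1.986 / 2.616 = 13.439
20 log₁₀(13.439) = 22.57 dB

22.6 dB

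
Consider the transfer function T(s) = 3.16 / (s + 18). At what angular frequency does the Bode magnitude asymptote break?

The single real pole at s = −18 gives a corner at ω = 18 rad/s.

18 rad/s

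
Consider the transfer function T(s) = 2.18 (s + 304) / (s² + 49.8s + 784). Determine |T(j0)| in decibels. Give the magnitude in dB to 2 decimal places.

T(0) = 2.18 × 304 / 784 = 0.84531
20 log₁₀(0.84531) = -1.460 dB

-1.46 dB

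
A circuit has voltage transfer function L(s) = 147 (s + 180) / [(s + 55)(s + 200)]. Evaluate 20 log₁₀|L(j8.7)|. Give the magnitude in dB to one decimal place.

7.5 dB

|j8.7 + 180| = √(8.7² + 180²) = 180.2
|j8.7 + 55| = √(8.7² + 55²) = 55.68
|j8.7 + 200| = √(8.7² + 200²) = 200.2
|L(j8.7)| = 147 × 180.2 / (55.68 × 200.2) = 2.3764
20 log₁₀(2.3764) = 7.52 dB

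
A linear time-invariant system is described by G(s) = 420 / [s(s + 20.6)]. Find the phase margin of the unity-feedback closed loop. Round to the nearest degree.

52°

Gain crossover: |G(jω)| = 1 at ω ≈ 16.1 rad/s.
∠G(j16.1) = −90° − arctan(16.1/20.6) ≈ -127.96°
PM = 180° + (-127.96°) = 52.04°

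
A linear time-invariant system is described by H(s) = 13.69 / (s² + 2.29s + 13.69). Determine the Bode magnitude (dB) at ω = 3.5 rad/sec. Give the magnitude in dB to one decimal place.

4.5 dB

|(j3.5)² + 2.29(j3.5) + 13.69| = |1.44 + j8.015| = 8.143
|H(j3.5)| = 13.69 / 8.143 = 1.6811
20 log₁₀(1.6811) = 4.51 dB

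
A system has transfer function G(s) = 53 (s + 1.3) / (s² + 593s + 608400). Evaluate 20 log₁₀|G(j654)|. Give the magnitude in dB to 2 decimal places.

-21.83 dB

|j654 + 1.3| = √(654² + 1.3²) = 654
|(j654)² + 593(j654) + 608400| = |1.8068e+05 + j3.8782e+05| = 4.278e+05
|G(j654)| = 53 × 654 / 4.278e+05 = 0.081015
20 log₁₀(0.081015) = -21.829 dB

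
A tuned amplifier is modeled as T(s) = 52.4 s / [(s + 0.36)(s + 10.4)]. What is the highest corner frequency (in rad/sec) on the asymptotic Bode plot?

Break frequencies occur at each pole and zero magnitude: 0.36 rad/sec, 10.4 rad/sec.
The highest is 10.4 rad/sec.

10.4 rad/sec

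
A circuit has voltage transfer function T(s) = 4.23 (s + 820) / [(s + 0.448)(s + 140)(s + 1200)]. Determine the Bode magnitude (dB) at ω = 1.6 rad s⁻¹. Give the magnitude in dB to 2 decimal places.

-38.11 dB

|j1.6 + 820| = √(1.6² + 820²) = 820
|j1.6 + 0.448| = √(1.6² + 0.448²) = 1.662
|j1.6 + 140| = √(1.6² + 140²) = 140
|j1.6 + 1200| = √(1.6² + 1200²) = 1200
|T(j1.6)| = 4.23 × 820 / (1.662 × 140 × 1200) = 0.012425
20 log₁₀(0.012425) = -38.114 dB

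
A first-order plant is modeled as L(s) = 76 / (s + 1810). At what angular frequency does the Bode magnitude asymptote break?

The single real pole at s = −1810 gives a corner at ω = 1810 rad/s.

1810 rad/s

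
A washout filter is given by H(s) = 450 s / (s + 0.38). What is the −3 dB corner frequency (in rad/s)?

0.38 rad/s

For a single-pole high-pass, the −3 dB point is at the pole: ω = 0.38 rad/s.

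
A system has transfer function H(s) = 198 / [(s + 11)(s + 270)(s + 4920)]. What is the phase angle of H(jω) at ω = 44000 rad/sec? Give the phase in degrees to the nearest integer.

-263°

∠(j44000 + 11) = arctan(44000/11) = 89.99°
∠(j44000 + 270) = arctan(44000/270) = 89.65°
∠(j44000 + 4920) = arctan(44000/4920) = 83.62°
∠H(j44000) = − (89.99° + 89.65° + 83.62°) = -263.25°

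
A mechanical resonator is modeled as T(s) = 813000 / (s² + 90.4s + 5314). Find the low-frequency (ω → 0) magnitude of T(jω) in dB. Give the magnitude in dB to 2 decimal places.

T(0) = 813000 / 5314 = 152.99
20 log₁₀(152.99) = 43.693 dB

43.69 dB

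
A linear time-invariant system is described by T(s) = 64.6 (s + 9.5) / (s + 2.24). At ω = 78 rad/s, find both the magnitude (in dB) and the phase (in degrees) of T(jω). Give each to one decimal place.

|T| = 36.3 dB, ∠T = -5.3°

|j78 + 9.5| = √(78² + 9.5²) = 78.58
|j78 + 2.24| = √(78² + 2.24²) = 78.03
|T(j78)| = 64.6 × 78.58 / 78.03 = 65.051
20 log₁₀(65.051) = 36.27 dB
∠(j78 + 9.5) = arctan(78/9.5) = 83.06°
∠(j78 + 2.24) = arctan(78/2.24) = 88.36°
∠T(j78) = 83.06° − 88.36° = -5.30°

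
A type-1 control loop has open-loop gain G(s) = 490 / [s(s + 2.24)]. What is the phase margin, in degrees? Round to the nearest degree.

Gain crossover: |G(jω)| = 1 at ω ≈ 22.1 rad/s.
∠G(j22.1) = −90° − arctan(22.1/2.24) ≈ -174.21°
PM = 180° + (-174.21°) = 5.79°

6°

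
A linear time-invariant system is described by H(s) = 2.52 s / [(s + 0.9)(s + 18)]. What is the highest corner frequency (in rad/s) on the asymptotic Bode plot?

Break frequencies occur at each pole and zero magnitude: 0.9 rad/s, 18 rad/s.
The highest is 18 rad/s.

18 rad/s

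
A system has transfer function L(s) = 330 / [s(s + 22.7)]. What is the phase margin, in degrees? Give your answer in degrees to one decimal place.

60.8°

Gain crossover: |L(jω)| = 1 at ω ≈ 12.7 rad/s.
∠L(j12.7) = −90° − arctan(12.7/22.7) ≈ -119.21°
PM = 180° + (-119.21°) = 60.79°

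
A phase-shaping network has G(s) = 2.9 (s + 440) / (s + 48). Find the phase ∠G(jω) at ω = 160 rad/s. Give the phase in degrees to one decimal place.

∠(j160 + 440) = arctan(160/440) = 19.98°
∠(j160 + 48) = arctan(160/48) = 73.30°
∠G(j160) = 19.98° − 73.30° = -53.32°

-53.3°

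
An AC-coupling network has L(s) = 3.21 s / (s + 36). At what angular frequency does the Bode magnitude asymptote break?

The single real pole at s = −36 gives a corner at ω = 36 rad/s.

36 rad/s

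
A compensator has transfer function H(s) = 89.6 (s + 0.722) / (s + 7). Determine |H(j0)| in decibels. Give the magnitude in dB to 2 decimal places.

H(0) = 89.6 × 0.722 / 7 = 9.2416
20 log₁₀(9.2416) = 19.315 dB

19.31 dB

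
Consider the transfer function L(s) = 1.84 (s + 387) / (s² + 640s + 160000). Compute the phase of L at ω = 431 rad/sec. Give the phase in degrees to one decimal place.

-47.3°

∠(j431 + 387) = arctan(431/387) = 48.08°
∠[(j431)² + 640(j431) + 160000] = ∠[-25761 + j2.7584e+05] = 95.34°
∠L(j431) = 48.08° − 95.34° = -47.26°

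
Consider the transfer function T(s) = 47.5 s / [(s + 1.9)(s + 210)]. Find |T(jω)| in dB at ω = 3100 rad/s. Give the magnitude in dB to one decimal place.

|j3100| = 3100
|j3100 + 1.9| = √(3100² + 1.9²) = 3100
|j3100 + 210| = √(3100² + 210²) = 3107
|T(j3100)| = 47.5 × 3100 / (3100 × 3107) = 0.015288
20 log₁₀(0.015288) = -36.31 dB

-36.3 dB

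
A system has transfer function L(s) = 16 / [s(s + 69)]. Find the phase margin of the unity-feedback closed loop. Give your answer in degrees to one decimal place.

Gain crossover: |L(jω)| = 1 at ω ≈ 0.232 rad/sec.
∠L(j0.232) = −90° − arctan(0.232/69) ≈ -90.19°
PM = 180° + (-90.19°) = 89.81°

89.8°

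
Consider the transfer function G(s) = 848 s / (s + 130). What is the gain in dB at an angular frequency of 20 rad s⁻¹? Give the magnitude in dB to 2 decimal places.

42.21 dB

|j20| = 20
|j20 + 130| = √(20² + 130²) = 131.5
|G(j20)| = 848 × 20 / 131.5 = 128.94
20 log₁₀(128.94) = 42.208 dB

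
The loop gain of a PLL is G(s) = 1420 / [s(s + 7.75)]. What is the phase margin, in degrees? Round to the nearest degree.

12 deg

Gain crossover: |G(jω)| = 1 at ω ≈ 37.3 rad/s.
∠G(j37.3) = −90° − arctan(37.3/7.75) ≈ -168.26°
PM = 180° + (-168.26°) = 11.74°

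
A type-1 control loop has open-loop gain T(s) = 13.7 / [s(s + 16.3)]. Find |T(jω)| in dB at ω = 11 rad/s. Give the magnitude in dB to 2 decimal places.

-23.97 dB

|j11 + 16.3| = √(11² + 16.3²) = 19.66
|j11| = 11
|T(j11)| = 13.7 / (19.66 × 11) = 0.063335
20 log₁₀(0.063335) = -23.967 dB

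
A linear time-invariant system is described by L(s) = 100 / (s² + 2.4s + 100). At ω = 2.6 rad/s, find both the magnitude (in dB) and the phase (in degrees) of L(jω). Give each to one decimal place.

|L| = 0.6 dB, ∠L = -3.8°

|(j2.6)² + 2.4(j2.6) + 100| = |93.24 + j6.24| = 93.45
|L(j2.6)| = 100 / 93.45 = 1.0701
20 log₁₀(1.0701) = 0.59 dB
∠[(j2.6)² + 2.4(j2.6) + 100] = ∠[93.24 + j6.24] = 3.83°
∠L(j2.6) = −3.83° = -3.83°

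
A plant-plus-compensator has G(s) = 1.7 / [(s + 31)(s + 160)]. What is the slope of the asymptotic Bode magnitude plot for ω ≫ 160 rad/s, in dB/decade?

-40 dB/decade

With 0 zeros and 2 poles, the high-frequency asymptotic slope is 20 × (0 − 2) = -40 dB/decade.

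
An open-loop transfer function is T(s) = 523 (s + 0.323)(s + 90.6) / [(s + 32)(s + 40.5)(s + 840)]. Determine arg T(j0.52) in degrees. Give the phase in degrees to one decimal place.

56.8 deg

∠(j0.52 + 0.323) = arctan(0.52/0.323) = 58.15°
∠(j0.52 + 90.6) = arctan(0.52/90.6) = 0.33°
∠(j0.52 + 32) = arctan(0.52/32) = 0.93°
∠(j0.52 + 40.5) = arctan(0.52/40.5) = 0.74°
∠(j0.52 + 840) = arctan(0.52/840) = 0.04°
∠T(j0.52) = 58.15° + 0.33° − (0.93° + 0.74° + 0.04°) = 56.78°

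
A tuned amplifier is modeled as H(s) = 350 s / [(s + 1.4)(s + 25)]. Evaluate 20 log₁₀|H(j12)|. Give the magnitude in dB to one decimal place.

22.0 dB

|j12| = 12
|j12 + 1.4| = √(12² + 1.4²) = 12.08
|j12 + 25| = √(12² + 25²) = 27.73
|H(j12)| = 350 × 12 / (12.08 × 27.73) = 12.536
20 log₁₀(12.536) = 21.96 dB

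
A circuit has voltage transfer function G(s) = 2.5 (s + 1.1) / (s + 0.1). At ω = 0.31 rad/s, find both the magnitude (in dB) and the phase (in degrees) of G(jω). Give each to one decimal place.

|j0.31 + 1.1| = √(0.31² + 1.1²) = 1.143
|j0.31 + 0.1| = √(0.31² + 0.1²) = 0.3257
|G(j0.31)| = 2.5 × 1.143 / 0.3257 = 8.7714
20 log₁₀(8.7714) = 18.86 dB
∠(j0.31 + 1.1) = arctan(0.31/1.1) = 15.74°
∠(j0.31 + 0.1) = arctan(0.31/0.1) = 72.12°
∠G(j0.31) = 15.74° − 72.12° = -56.38°

|G| = 18.9 dB, ∠G = -56.4°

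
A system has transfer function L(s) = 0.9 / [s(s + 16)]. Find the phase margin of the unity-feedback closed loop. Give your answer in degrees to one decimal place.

89.8°

Gain crossover: |L(jω)| = 1 at ω ≈ 0.0562 rad/s.
∠L(j0.0562) = −90° − arctan(0.0562/16) ≈ -90.20°
PM = 180° + (-90.20°) = 89.80°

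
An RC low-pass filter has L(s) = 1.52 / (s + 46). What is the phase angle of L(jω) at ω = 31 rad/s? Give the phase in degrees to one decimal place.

∠(j31 + 46) = arctan(31/46) = 33.98°
∠L(j31) = −33.98° = -33.98°

-34.0°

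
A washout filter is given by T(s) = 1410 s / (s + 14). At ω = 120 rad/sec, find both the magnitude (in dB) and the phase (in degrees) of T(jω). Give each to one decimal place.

|j120| = 120
|j120 + 14| = √(120² + 14²) = 120.8
|T(j120)| = 1410 × 120 / 120.8 = 1400.5
20 log₁₀(1400.5) = 62.93 dB
∠(j120) = 90.00°
∠(j120 + 14) = arctan(120/14) = 83.35°
∠T(j120) = 90.00° − 83.35° = 6.65°

|T| = 62.9 dB, ∠T = 6.7°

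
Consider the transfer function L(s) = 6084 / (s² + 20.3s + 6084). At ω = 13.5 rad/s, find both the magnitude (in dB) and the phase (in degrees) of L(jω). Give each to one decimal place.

|(j13.5)² + 20.3(j13.5) + 6084| = |5901.8 + j274.05| = 5908
|L(j13.5)| = 6084 / 5908 = 1.0298
20 log₁₀(1.0298) = 0.25 dB
∠[(j13.5)² + 20.3(j13.5) + 6084] = ∠[5901.8 + j274.05] = 2.66°
∠L(j13.5) = −2.66° = -2.66°

|L| = 0.3 dB, ∠L = -2.7 deg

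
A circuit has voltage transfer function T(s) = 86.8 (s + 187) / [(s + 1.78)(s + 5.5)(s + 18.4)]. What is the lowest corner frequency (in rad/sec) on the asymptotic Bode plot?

1.78 rad/sec

Break frequencies occur at each pole and zero magnitude: 1.78 rad/sec, 5.5 rad/sec, 18.4 rad/sec, 187 rad/sec.
The lowest is 1.78 rad/sec.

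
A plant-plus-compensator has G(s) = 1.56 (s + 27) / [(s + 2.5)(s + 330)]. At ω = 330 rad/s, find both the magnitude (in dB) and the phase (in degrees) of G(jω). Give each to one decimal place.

|G| = -49.5 dB, ∠G = -49.2°

|j330 + 27| = √(330² + 27²) = 331.1
|j330 + 2.5| = √(330² + 2.5²) = 330
|j330 + 330| = √(330² + 330²) = 466.7
|G(j330)| = 1.56 × 331.1 / (330 × 466.7) = 0.0033538
20 log₁₀(0.0033538) = -49.49 dB
∠(j330 + 27) = arctan(330/27) = 85.32°
∠(j330 + 2.5) = arctan(330/2.5) = 89.57°
∠(j330 + 330) = arctan(330/330) = 45.00°
∠G(j330) = 85.32° − (89.57° + 45.00°) = -49.24°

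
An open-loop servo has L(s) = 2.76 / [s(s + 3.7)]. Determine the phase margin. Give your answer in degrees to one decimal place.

78.8°

Gain crossover: |L(jω)| = 1 at ω ≈ 0.732 rad/sec.
∠L(j0.732) = −90° − arctan(0.732/3.7) ≈ -101.19°
PM = 180° + (-101.19°) = 78.81°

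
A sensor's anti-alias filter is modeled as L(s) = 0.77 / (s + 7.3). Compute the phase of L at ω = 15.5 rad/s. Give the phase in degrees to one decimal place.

-64.8°

∠(j15.5 + 7.3) = arctan(15.5/7.3) = 64.78°
∠L(j15.5) = −64.78° = -64.78°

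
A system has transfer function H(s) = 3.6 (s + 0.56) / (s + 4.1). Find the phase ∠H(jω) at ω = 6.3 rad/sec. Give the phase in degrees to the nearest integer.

28°

∠(j6.3 + 0.56) = arctan(6.3/0.56) = 84.92°
∠(j6.3 + 4.1) = arctan(6.3/4.1) = 56.94°
∠H(j6.3) = 84.92° − 56.94° = 27.98°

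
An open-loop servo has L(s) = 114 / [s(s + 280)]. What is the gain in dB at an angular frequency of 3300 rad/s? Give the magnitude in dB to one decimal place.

-99.6 dB

|j3300 + 280| = √(3300² + 280²) = 3312
|j3300| = 3300
|L(j3300)| = 114 / (3312 × 3300) = 1.0431e-05
20 log₁₀(1.0431e-05) = -99.63 dB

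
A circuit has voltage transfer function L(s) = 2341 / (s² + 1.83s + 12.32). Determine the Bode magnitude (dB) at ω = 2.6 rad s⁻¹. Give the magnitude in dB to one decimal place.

|(j2.6)² + 1.83(j2.6) + 12.32| = |5.56 + j4.758| = 7.318
|L(j2.6)| = 2341 / 7.318 = 319.9
20 log₁₀(319.9) = 50.10 dB

50.1 dB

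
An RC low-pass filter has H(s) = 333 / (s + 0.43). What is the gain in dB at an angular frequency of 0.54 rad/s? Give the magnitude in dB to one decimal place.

53.7 dB

|j0.54 + 0.43| = √(0.54² + 0.43²) = 0.6903
|H(j0.54)| = 333 / 0.6903 = 482.41
20 log₁₀(482.41) = 53.67 dB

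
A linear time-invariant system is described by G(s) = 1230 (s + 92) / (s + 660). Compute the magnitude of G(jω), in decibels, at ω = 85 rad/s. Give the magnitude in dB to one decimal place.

47.3 dB

|j85 + 92| = √(85² + 92²) = 125.3
|j85 + 660| = √(85² + 660²) = 665.5
|G(j85)| = 1230 × 125.3 / 665.5 = 231.52
20 log₁₀(231.52) = 47.29 dB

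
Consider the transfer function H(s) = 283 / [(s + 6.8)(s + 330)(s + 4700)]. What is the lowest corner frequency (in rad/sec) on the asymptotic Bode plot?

6.8 rad/sec

Break frequencies occur at each pole and zero magnitude: 6.8 rad/sec, 330 rad/sec, 4700 rad/sec.
The lowest is 6.8 rad/sec.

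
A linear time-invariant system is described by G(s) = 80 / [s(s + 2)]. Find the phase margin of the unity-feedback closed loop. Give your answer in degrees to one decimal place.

Gain crossover: |G(jω)| = 1 at ω ≈ 8.83 rad/sec.
∠G(j8.83) = −90° − arctan(8.83/2) ≈ -167.24°
PM = 180° + (-167.24°) = 12.76°

12.8 deg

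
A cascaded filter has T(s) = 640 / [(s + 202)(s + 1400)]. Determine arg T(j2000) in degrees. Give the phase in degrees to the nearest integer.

∠(j2000 + 202) = arctan(2000/202) = 84.23°
∠(j2000 + 1400) = arctan(2000/1400) = 55.01°
∠T(j2000) = − (84.23° + 55.01°) = -139.24°

-139°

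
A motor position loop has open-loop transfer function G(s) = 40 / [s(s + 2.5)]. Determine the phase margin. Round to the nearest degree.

Gain crossover: |G(jω)| = 1 at ω ≈ 6.08 rad/sec.
∠G(j6.08) = −90° − arctan(6.08/2.5) ≈ -157.66°
PM = 180° + (-157.66°) = 22.34°

22°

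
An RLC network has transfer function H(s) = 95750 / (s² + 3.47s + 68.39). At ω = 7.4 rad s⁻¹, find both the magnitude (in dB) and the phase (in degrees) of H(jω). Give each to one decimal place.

|(j7.4)² + 3.47(j7.4) + 68.39| = |13.63 + j25.678| = 29.07
|H(j7.4)| = 95750 / 29.07 = 3293.6
20 log₁₀(3293.6) = 70.35 dB
∠[(j7.4)² + 3.47(j7.4) + 68.39] = ∠[13.63 + j25.678] = 62.04°
∠H(j7.4) = −62.04° = -62.04°

|H| = 70.4 dB, ∠H = -62.0°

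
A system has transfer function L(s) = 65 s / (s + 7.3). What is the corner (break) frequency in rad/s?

7.3 rad/s

The single real pole at s = −7.3 gives a corner at ω = 7.3 rad/s.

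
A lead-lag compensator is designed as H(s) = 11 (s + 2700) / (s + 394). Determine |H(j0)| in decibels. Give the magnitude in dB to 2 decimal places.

H(0) = 11 × 2700 / 394 = 75.381
20 log₁₀(75.381) = 37.545 dB

37.55 dB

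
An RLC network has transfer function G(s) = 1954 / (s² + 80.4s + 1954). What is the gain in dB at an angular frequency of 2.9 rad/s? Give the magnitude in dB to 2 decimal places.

-0.02 dB

|(j2.9)² + 80.4(j2.9) + 1954| = |1945.6 + j233.16| = 1960
|G(j2.9)| = 1954 / 1960 = 0.99719
20 log₁₀(0.99719) = -0.024 dB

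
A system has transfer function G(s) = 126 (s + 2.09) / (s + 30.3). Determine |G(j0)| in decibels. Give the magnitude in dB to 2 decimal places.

18.78 dB

G(0) = 126 × 2.09 / 30.3 = 8.6911
20 log₁₀(8.6911) = 18.781 dB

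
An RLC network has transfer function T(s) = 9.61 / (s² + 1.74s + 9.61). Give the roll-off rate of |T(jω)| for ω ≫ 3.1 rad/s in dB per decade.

-40 dB/decade

With 0 zeros and 2 poles, the high-frequency asymptotic slope is 20 × (0 − 2) = -40 dB/decade.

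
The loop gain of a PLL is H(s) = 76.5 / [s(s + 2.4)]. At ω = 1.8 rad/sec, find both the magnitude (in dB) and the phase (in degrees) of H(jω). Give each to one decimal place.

|j1.8 + 2.4| = √(1.8² + 2.4²) = 3
|j1.8| = 1.8
|H(j1.8)| = 76.5 / (3 × 1.8) = 14.167
20 log₁₀(14.167) = 23.03 dB
∠(j1.8 + 2.4) = arctan(1.8/2.4) = 36.87°
∠(j1.8) = 90.00°
∠H(j1.8) = − (36.87° + 90.00°) = -126.87°

|H| = 23.0 dB, ∠H = -126.9°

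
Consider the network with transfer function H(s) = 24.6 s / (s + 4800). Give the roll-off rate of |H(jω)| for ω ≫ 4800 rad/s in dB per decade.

0 dB/decade

With 1 zero and 1 pole, the high-frequency asymptotic slope is 20 × (1 − 1) = 0 dB/decade.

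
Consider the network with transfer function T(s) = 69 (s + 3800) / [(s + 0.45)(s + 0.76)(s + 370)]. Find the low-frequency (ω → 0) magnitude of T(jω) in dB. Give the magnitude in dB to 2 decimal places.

T(0) = 69 × 3800 / (0.45 × 0.76 × 370) = 2072.1
20 log₁₀(2072.1) = 66.328 dB

66.33 dB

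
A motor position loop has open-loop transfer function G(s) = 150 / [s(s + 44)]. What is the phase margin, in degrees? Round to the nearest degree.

86 deg

Gain crossover: |G(jω)| = 1 at ω ≈ 3.4 rad/s.
∠G(j3.4) = −90° − arctan(3.4/44) ≈ -94.42°
PM = 180° + (-94.42°) = 85.58°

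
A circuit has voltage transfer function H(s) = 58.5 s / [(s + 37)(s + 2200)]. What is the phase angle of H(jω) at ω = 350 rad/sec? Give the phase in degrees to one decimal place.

-3.0°

∠(j350) = 90.00°
∠(j350 + 37) = arctan(350/37) = 83.97°
∠(j350 + 2200) = arctan(350/2200) = 9.04°
∠H(j350) = 90.00° − (83.97° + 9.04°) = -3.00°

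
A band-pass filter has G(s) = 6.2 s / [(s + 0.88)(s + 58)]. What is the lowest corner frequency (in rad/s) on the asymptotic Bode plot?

0.88 rad/s

Break frequencies occur at each pole and zero magnitude: 0.88 rad/s, 58 rad/s.
The lowest is 0.88 rad/s.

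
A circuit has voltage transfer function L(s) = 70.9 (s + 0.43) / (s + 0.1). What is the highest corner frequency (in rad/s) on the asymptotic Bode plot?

0.43 rad/s

Break frequencies occur at each pole and zero magnitude: 0.1 rad/s, 0.43 rad/s.
The highest is 0.43 rad/s.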